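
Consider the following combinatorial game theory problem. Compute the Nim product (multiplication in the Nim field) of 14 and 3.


Nim multiplication is bilinear over XOR: (u XOR v) * w = (u*w) XOR (v*w).
So we split each operand into its bit components and XOR the pairwise Nim products.
14 = 2 + 4 + 8 (as XOR of powers of 2).
3 = 1 + 2 (as XOR of powers of 2).
Using the standard Nim-product table on single bits:
  2*2 = 3,   2*4 = 8,   2*8 = 12,
  4*4 = 6,   4*8 = 11,  8*8 = 13,
and  1*x = x (identity), k*l = l*k (commutative).
Pairwise Nim products:
  2 * 1 = 2
  2 * 2 = 3
  4 * 1 = 4
  4 * 2 = 8
  8 * 1 = 8
  8 * 2 = 12
XOR them: 2 XOR 3 XOR 4 XOR 8 XOR 8 XOR 12 = 9.
Result: 14 * 3 = 9 (in Nim).

9


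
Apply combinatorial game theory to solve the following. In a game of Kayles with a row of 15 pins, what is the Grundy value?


Kayles: a move removes 1 or 2 adjacent pins from a contiguous row.
Removing pins from a row of k leaves two independent rows (a, b) with a + b = k - 1 (one pin) or a + b = k - 2 (two pins); an end removal gives a = 0.
By Sprague-Grundy, G(k) = mex{ G(a) XOR G(b) } over all these splits. G(0) = 0.
G(1): splits (0,0):0^0=0 -> mex({0}) = 1
G(2): splits (0,1):0^1=1 (0,0):0^0=0 -> mex({0, 1}) = 2
G(3): splits (0,2):0^2=2 (1,1):1^1=0 (0,1):0^1=1 -> mex({0, 1, 2}) = 3
G(4): splits (0,3):0^3=3 (1,2):1^2=3 (0,2):0^2=2 (1,1):1^1=0 -> mex({0, 2, 3}) = 1
G(5): splits (0,4):0^1=1 (1,3):1^3=2 (2,2):2^2=0 (0,3):0^3=3 (1,2):1^2=3 -> mex({0, 1, 2, 3}) = 4
G(6) = mex({0, 1, 2, 4}) = 3
G(7) = mex({0, 1, 3, 4, 5}) = 2
G(8) = mex({0, 2, 3, 5, 6}) = 1
G(9) = mex({0, 1, 2, 3, 6, 7}) = 4
G(10) = mex({0, 1, 3, 4, 5, 7}) = 2
G(11) = mex({0, 1, 2, 3, 4, 5}) = 6
G(12) = mex({0, 1, 2, 3, 5, 6, 7}) = 4
G(13) = mex({0, 2, 3, 4, 6, 7}) = 1
G(14) = mex({0, 1, 4, 5, 6, 7}) = 2
G(15) = mex({0, 1, 2, 3, 4, 5, 6}) = 7
Therefore G(15) = 7.

7


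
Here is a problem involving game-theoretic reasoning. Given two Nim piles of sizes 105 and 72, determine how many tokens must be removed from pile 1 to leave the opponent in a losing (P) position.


Piles: 105 and 72
Current XOR: 105 XOR 72 = 33 (non-zero, so this is an N-position).
To make the XOR zero, we need to find a move that balances the piles.
For pile 1 (size 105): target = 105 XOR 33 = 72
We reduce pile 1 from 105 to 72.
Tokens removed: 105 - 72 = 33
Verification: 72 XOR 72 = 0

33


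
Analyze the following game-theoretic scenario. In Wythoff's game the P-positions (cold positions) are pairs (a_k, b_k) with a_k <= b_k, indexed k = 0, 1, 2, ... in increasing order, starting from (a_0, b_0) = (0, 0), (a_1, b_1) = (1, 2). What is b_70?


By Wythoff's theorem, a_k = floor(k * phi) and b_k = floor(k * phi^2) = a_k + k, where phi = (1 + sqrt(5))/2 is the golden ratio.
phi = (1 + sqrt(5))/2 = 1.618034
phi^2 = phi + 1 = 2.618034
k = 70
k * phi^2 = 70 * 2.618034 = 183.262379
b_70 = floor(k * phi^2) = 183 (check: a_70 + k = 113 + 70 = 183)

183


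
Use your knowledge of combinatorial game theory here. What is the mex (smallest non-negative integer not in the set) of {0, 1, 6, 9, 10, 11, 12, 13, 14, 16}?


Set = {0, 1, 6, 9, 10, 11, 12, 13, 14, 16}
0 is in the set.
1 is in the set.
2 is NOT in the set. This is the mex.
mex = 2

2


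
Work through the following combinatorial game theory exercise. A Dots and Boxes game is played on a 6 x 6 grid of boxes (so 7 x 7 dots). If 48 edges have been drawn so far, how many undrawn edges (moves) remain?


Grid: 6 x 6 boxes, i.e. 7 rows and 7 columns of dots.
Horizontal edges: (rows + 1) * cols = 7 * 6 = 42
Vertical edges: rows * (cols + 1) = 6 * 7 = 42
Total edges: 42 + 42 = 84
Edges drawn: 48
Remaining: 84 - 48 = 36

36


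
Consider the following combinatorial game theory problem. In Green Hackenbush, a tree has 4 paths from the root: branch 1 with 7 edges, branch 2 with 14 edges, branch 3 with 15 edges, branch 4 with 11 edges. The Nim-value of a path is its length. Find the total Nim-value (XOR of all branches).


The tree has 4 branches from the ground vertex.
In Green Hackenbush, the Nim-value of a simple path of length k is k.
Branch 1: length 7, Nim-value = 7
Branch 2: length 14, Nim-value = 14
Branch 3: length 15, Nim-value = 15
Branch 4: length 11, Nim-value = 11
Total Nim-value = XOR of all branch values:
0 XOR 7 = 7
7 XOR 14 = 9
9 XOR 15 = 6
6 XOR 11 = 13
Nim-value of the tree = 13

13


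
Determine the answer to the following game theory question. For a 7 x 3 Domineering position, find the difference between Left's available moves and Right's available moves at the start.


Board is 7 x 3 (rows x cols).
Left (vertical) placements: (rows-1) * cols = 6 * 3 = 18
Right (horizontal) placements: rows * (cols-1) = 7 * 2 = 14
Advantage = Left - Right = 18 - 14 = 4

4


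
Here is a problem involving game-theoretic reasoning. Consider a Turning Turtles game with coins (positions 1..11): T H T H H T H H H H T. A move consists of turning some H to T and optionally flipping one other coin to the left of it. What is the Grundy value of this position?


Coins: T H T H H T H H H H T
Key fact: a single head at position k behaves exactly like a Nim heap of size k (turning it to T and optionally flipping a coin at j < k corresponds to moving the heap from k to j, or to 0), and heads combine as a disjunctive sum (two heads at the same place would cancel, matching j XOR j = 0). So the Nim-value is the XOR of the 1-indexed positions of the heads.
Face-up positions (1-indexed): [2, 4, 5, 7, 8, 9, 10]
XOR 0 with 2: 0 XOR 2 = 2
XOR 2 with 4: 2 XOR 4 = 6
XOR 6 with 5: 6 XOR 5 = 3
XOR 3 with 7: 3 XOR 7 = 4
XOR 4 with 8: 4 XOR 8 = 12
XOR 12 with 9: 12 XOR 9 = 5
XOR 5 with 10: 5 XOR 10 = 15
Nim-value = 15

15


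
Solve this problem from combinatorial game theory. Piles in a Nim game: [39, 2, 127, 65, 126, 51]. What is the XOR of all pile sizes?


We need the XOR (exclusive or) of all pile sizes.
After XOR-ing pile 1 (size 39): 0 XOR 39 = 39
After XOR-ing pile 2 (size 2): 39 XOR 2 = 37
After XOR-ing pile 3 (size 127): 37 XOR 127 = 90
After XOR-ing pile 4 (size 65): 90 XOR 65 = 27
After XOR-ing pile 5 (size 126): 27 XOR 126 = 101
After XOR-ing pile 6 (size 51): 101 XOR 51 = 86
The Nim-value of this position is 86.

86


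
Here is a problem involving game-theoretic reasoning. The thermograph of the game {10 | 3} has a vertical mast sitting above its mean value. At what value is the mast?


Game = {10 | 3}, a switch {a | b} with numbers a > b.
Its thermograph has left wall a - t and right wall b + t, which meet at t = (a - b)/2, where both equal (a + b)/2. So the mast (mean value) is at (a + b)/2.
Mean = (10 + (3))/2 = 13/2 = 13/2

13/2


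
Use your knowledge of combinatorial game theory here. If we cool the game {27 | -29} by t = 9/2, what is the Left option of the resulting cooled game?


Original game: {27 | -29} (a switch {a | b} with a > b).
Cooling by t (for t below the temperature (a - b)/2 = 28) taxes each move by t: {a | b} cooled by t is {a - t | b + t}.
Cooling amount: t = 9/2
Cooled Left option: 27 - 9/2 = 45/2
Cooled Right option: -29 + 9/2 = -49/2
Cooled game: {45/2 | -49/2}
Left option = 45/2

45/2


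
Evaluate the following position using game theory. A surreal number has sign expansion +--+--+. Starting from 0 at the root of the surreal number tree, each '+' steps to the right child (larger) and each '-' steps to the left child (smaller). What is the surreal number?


Sign expansion: +--+--+
Rule: track bounds (lo, hi), initially (-inf, +inf). On '+', the current value becomes lo and we move to the simplest number in (value, hi): value + 1 if hi = +inf, otherwise the midpoint (value + hi)/2. On '-', the current value becomes hi and we move to value - 1 if lo = -inf, otherwise the midpoint (lo + value)/2.
Start at 0.
Step 1: sign = +, move right. Bounds: (0, +inf). Value = 1
Step 2: sign = -, move left. Bounds: (0, 1). Value = 1/2
Step 3: sign = -, move left. Bounds: (0, 1/2). Value = 1/4
Step 4: sign = +, move right. Bounds: (1/4, 1/2). Value = 3/8
Step 5: sign = -, move left. Bounds: (1/4, 3/8). Value = 5/16
Step 6: sign = -, move left. Bounds: (1/4, 5/16). Value = 9/32
Step 7: sign = +, move right. Bounds: (9/32, 5/16). Value = 19/64
The surreal number with sign expansion +--+--+ is 19/64.

19/64


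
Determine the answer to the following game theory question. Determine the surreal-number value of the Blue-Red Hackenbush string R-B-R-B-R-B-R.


Edges (from ground): R-B-R-B-R-B-R
By Berlekamp's sign-expansion rule, a Blue-Red Hackenbush stalk has the value of the surreal number whose sign sequence is the edge sequence with B -> + and R -> -.
Sign sequence: -+-+-+-
Trace the sign expansion in the surreal number tree, starting from 0:
Edge 1: R (sign -) -> bounds (-inf, 0), value = -1
Edge 2: B (sign +) -> bounds (-1, 0), value = -1/2
Edge 3: R (sign -) -> bounds (-1, -1/2), value = -3/4
Edge 4: B (sign +) -> bounds (-3/4, -1/2), value = -5/8
Edge 5: R (sign -) -> bounds (-3/4, -5/8), value = -11/16
Edge 6: B (sign +) -> bounds (-11/16, -5/8), value = -21/32
Edge 7: R (sign -) -> bounds (-11/16, -21/32), value = -43/64
Game value = -43/64

-43/64


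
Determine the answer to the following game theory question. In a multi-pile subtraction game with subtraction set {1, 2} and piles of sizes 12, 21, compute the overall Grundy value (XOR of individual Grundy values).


Subtraction set: {1, 2}
For this subtraction set, G(n) = n mod 3 (period = max + 1 = 3).
Pile 1 (size 12): G(12) = 12 mod 3 = 0
Pile 2 (size 21): G(21) = 21 mod 3 = 0
Total Grundy value = XOR of all: 0 XOR 0 = 0

0


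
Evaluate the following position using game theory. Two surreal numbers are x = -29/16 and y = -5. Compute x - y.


x = -29/16, y = -5
Converting to common denominator: 16
x = -29/16, y = -80/16
x - y = -29/16 - -5 = 51/16

51/16


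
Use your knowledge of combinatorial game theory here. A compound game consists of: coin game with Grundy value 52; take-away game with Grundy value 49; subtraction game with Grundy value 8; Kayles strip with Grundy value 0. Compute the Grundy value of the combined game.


By the Sprague-Grundy theorem, the Grundy value of a sum of games is the XOR of individual Grundy values.
coin game: Grundy value = 52. Running XOR: 0 XOR 52 = 52
take-away game: Grundy value = 49. Running XOR: 52 XOR 49 = 5
subtraction game: Grundy value = 8. Running XOR: 5 XOR 8 = 13
Kayles strip: Grundy value = 0. Running XOR: 13 XOR 0 = 13
The combined Grundy value is 13.

13


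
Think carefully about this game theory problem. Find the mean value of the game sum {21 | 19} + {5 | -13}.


G1 = {21 | 19}, G2 = {5 | -13}
Each is a switch {a | b} with numbers a > b; its mean value is (a + b)/2, and mean value is additive over game sums: m(G1 + G2) = m(G1) + m(G2).
Mean of G1 = (21 + (19))/2 = 40/2 = 20
Mean of G2 = (5 + (-13))/2 = -8/2 = -4
Mean of G1 + G2 = 20 + -4 = 16

16


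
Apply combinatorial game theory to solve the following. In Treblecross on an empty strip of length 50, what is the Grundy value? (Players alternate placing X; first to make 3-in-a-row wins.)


Treblecross: place X on empty cells; 3-in-a-row wins.
Playing within two cells of an existing X lets the opponent win at once, so sensible play treats the cells i-2..i+2 around each X as dead. The player left with no safe cell loses, so this is a normal-play take-away game on strips of safe cells.
Placing X at cell i (0-indexed) of a strip of k safe cells leaves independent strips of sizes max(0, i-2) and max(0, k-i-3). Hence G(k) = mex{ G(max(0,i-2)) XOR G(max(0,k-i-3)) : 0 <= i < k }, with G(0) = 0.
G(1): splits (0,0):0^0=0 -> mex({0}) = 1
G(2): splits (0,0):0^0=0 -> mex({0}) = 1
G(3): splits (0,0):0^0=0 -> mex({0}) = 1
G(4): splits (0,1):0^1=1 (0,0):0^0=0 -> mex({0, 1}) = 2
G(5): splits (0,2):0^1=1 (0,1):0^1=1 (0,0):0^0=0 -> mex({0, 1}) = 2
G(6) = mex({1}) = 0
G(7) = mex({0, 1, 2}) = 3
G(8) = mex({0, 1, 2}) = 3
G(9) = mex({0, 2}) = 1
G(10) = mex({0, 2, 3}) = 1
G(11) = mex({0, 3}) = 1
G(12) = mex({1, 3}) = 0
G(13) = mex({0, 1, 2, 3}) = 4
G(14) = mex({0, 1, 2}) = 3
G(15) = mex({0, 1, 2}) = 3
G(16) = mex({0, 1, 2, 4}) = 3
G(17) = mex({0, 1, 3, 4}) = 2
G(18) = mex({0, 1, 3, 4}) = 2
G(19) = mex({0, 1, 3, 5}) = 2
G(20) = mex({0, 1, 2, 3, 5}) = 4
G(21) = mex({0, 1, 2, 3, 5}) = 4
G(22) = mex({1, 2, 6}) = 0
G(23) = mex({0, 1, 2, 3, 4, 6}) = 5
G(24) = mex({0, 1, 2, 3, 4}) = 5
G(25) = mex({0, 1, 3, 4, 7}) = 2
G(26) = mex({0, 1, 3, 4, 5, 7}) = 2
G(27) = mex({0, 1, 3, 5}) = 2
G(28) = mex({0, 1, 2, 5}) = 3
G(29) = mex({0, 1, 2, 4, 5, 6}) = 3
G(30) = mex({1, 2, 4, 6}) = 0
G(31) = mex({0, 1, 2, 3, 4, 6}) = 5
G(32) = mex({1, 2, 3, 4, 7}) = 0
G(33) = mex({0, 3, 7}) = 1
G(34) = mex({0, 2, 3, 5, 7}) = 1
G(35) = mex({0, 2, 3, 5, 6}) = 1
G(36) = mex({0, 1, 2, 5, 6}) = 3
G(37) = mex({0, 1, 2, 4, 5, 6}) = 3
G(38) = mex({0, 1, 2, 4}) = 3
G(39) = mex({0, 1, 2, 3, 4, 7}) = 5
G(40) = mex({0, 1, 2, 3, 4, 5, 7}) = 6
G(41) = mex({0, 1, 2, 3, 5, 7}) = 4
G(42) = mex({0, 1, 2, 3, 5, 6, 7}) = 4
G(43) = mex({0, 2, 3, 5, 6}) = 1
G(44) = mex({1, 2, 3, 4, 5, 6}) = 0
G(45) = mex({0, 1, 2, 3, 4, 6, 7}) = 5
G(46) = mex({0, 1, 2, 3, 4, 7}) = 5
G(47) = mex({0, 1, 2, 3, 4, 5, 7}) = 6
G(48) = mex({0, 1, 2, 3, 4, 5, 7}) = 6
G(49) = mex({0, 1, 3, 4, 5, 7}) = 2
G(50) = mex({0, 1, 2, 3, 4, 5, 6}) = 7
Therefore G(50) = 7.

7


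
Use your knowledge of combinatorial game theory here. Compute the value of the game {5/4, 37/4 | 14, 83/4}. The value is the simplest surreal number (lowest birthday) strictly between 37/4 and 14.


Left options: {5/4, 37/4}, max = 37/4
Right options: {14, 83/4}, min = 14
All options are numbers and max(Left) < min(Right), so by the simplicity theorem the value is the simplest (earliest-born) number strictly between 37/4 and 14.
Integers 10 through 13 all lie strictly between 37/4 and 14.
Among integers, the simplest (lowest birthday = smallest |n|; 0 is born on day 0, +-n on day n) is 10.
No non-integer in the interval can be simpler: if x is a non-integer in the interval, then floor(x) or ceil(x) also lies in the interval (the interval contains an integer), and both are proper prefixes of x's sign expansion, i.e. born earlier. So the game value is 10.
Game value = 10

10


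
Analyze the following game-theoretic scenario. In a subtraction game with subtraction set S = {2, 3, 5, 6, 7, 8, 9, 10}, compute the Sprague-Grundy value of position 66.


The subtraction set is S = {2, 3, 5, 6, 7, 8, 9, 10}.
G(k) = mex{ G(k - s) : s in S, s <= k }. We compute iteratively: G(0) = 0.
G(1) = mex({}) = 0
G(2) = mex({0}) = 1
G(3) = mex({0}) = 1
G(4) = mex({0, 1}) = 2
G(5) = mex({0, 1}) = 2
G(6) = mex({0, 1, 2}) = 3
G(7) = mex({0, 1, 2}) = 3
G(8) = mex({0, 1, 2, 3}) = 4
G(9) = mex({0, 1, 2, 3}) = 4
G(10) = mex({0, 1, 2, 3, 4}) = 5
G(11) = mex({0, 1, 2, 3, 4}) = 5
G(12) = mex({1, 2, 3, 4, 5}) = 0
G(13) = mex({1, 2, 3, 4, 5}) = 0
G(14) = mex({0, 2, 3, 4, 5}) = 1
G(15) = mex({0, 2, 3, 4, 5}) = 1
G(16) = mex({0, 1, 3, 4, 5}) = 2
G(17) = mex({0, 1, 3, 4, 5}) = 2
G(18) = mex({0, 1, 2, 4, 5}) = 3
G(19) = mex({0, 1, 2, 4, 5}) = 3
G(20) = mex({0, 1, 2, 3, 5}) = 4
G(21) = mex({0, 1, 2, 3, 5}) = 4
Observe that G(12)..G(21) = 0, 0, 1, 1, 2, 2, 3, 3, 4, 4 repeats G(0)..G(9) = 0, 0, 1, 1, 2, 2, 3, 3, 4, 4.
For k >= max(S) = 10, G(k) is determined by the previous 10 values G(k-10)..G(k-1); a window of 10 consecutive values has recurred shifted by 12, so by induction G(k + 12) = G(k) for all k >= 0: the sequence is periodic from the start with period 12.
One period: G(0..11) = 0, 0, 1, 1, 2, 2, 3, 3, 4, 4, 5, 5.
66 mod 12 = 6, so G(66) = G(6) = 3.

3


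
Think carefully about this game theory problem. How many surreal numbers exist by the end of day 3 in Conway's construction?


Day 0: {|} = 0 is born. Count = 1.
Day n: the number of surreal numbers born by day n is 2^(n+1) - 1.
By day 0: 2^1 - 1 = 1
By day 1: 2^2 - 1 = 3
By day 2: 2^3 - 1 = 7
By day 3: 2^4 - 1 = 15
By day 3: 15 surreal numbers.

15


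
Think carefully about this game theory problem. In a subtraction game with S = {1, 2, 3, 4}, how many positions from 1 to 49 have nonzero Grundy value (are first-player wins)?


Subtraction set S = {1, 2, 3, 4}, so G(n) = n mod 5.
G(n) = 0 when n is a multiple of 5.
Multiples of 5 in [1, 49]: 9
N-positions (nonzero Grundy) = 49 - 9 = 40

40


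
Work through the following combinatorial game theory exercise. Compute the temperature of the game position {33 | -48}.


The game is {33 | -48}, a switch {a | b} with numbers a > b.
Cooling {a | b} by t gives {a - t | b + t}, which stops being hot when a - t = b + t, i.e. at t = (a - b)/2. So the temperature of a switch is (a - b)/2.
Temperature = (Left option - Right option) / 2
= (33 - (-48)) / 2
= 81 / 2
= 81/2

81/2


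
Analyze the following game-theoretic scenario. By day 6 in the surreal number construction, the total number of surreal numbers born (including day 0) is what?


Day 0: {|} = 0 is born. Count = 1.
Day n: the number of surreal numbers born by day n is 2^(n+1) - 1.
By day 0: 2^1 - 1 = 1
By day 1: 2^2 - 1 = 3
By day 2: 2^3 - 1 = 7
By day 3: 2^4 - 1 = 15
By day 4: 2^5 - 1 = 31
By day 5: 2^6 - 1 = 63
By day 6: 2^7 - 1 = 127
By day 6: 127 surreal numbers.

127


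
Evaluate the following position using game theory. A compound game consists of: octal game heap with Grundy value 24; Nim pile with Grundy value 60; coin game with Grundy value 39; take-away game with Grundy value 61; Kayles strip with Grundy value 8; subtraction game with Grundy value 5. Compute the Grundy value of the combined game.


By the Sprague-Grundy theorem, the Grundy value of a sum of games is the XOR of individual Grundy values.
octal game heap: Grundy value = 24. Running XOR: 0 XOR 24 = 24
Nim pile: Grundy value = 60. Running XOR: 24 XOR 60 = 36
coin game: Grundy value = 39. Running XOR: 36 XOR 39 = 3
take-away game: Grundy value = 61. Running XOR: 3 XOR 61 = 62
Kayles strip: Grundy value = 8. Running XOR: 62 XOR 8 = 54
subtraction game: Grundy value = 5. Running XOR: 54 XOR 5 = 51
The combined Grundy value is 51.

51


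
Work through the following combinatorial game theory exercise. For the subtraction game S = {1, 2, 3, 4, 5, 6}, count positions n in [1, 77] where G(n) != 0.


Subtraction set S = {1, 2, 3, 4, 5, 6}, so G(n) = n mod 7.
G(n) = 0 when n is a multiple of 7.
Multiples of 7 in [1, 77]: 11
N-positions (nonzero Grundy) = 77 - 11 = 66

66


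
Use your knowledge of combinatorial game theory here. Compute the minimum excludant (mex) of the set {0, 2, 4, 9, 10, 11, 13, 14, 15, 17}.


Set = {0, 2, 4, 9, 10, 11, 13, 14, 15, 17}
0 is in the set.
1 is NOT in the set. This is the mex.
mex = 1

1


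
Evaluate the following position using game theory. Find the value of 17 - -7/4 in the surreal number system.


x = 17, y = -7/4
Converting to common denominator: 4
x = 68/4, y = -7/4
x - y = 17 - -7/4 = 75/4

75/4


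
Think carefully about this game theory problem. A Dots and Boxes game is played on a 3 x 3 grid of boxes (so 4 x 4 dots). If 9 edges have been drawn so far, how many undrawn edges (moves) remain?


Grid: 3 x 3 boxes, i.e. 4 rows and 4 columns of dots.
Horizontal edges: (rows + 1) * cols = 4 * 3 = 12
Vertical edges: rows * (cols + 1) = 3 * 4 = 12
Total edges: 12 + 12 = 24
Edges drawn: 9
Remaining: 24 - 9 = 15

15


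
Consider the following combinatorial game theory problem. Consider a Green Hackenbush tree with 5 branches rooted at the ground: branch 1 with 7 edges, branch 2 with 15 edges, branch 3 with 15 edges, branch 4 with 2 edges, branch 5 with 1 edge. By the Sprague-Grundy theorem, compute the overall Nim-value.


The tree has 5 branches from the ground vertex.
In Green Hackenbush, the Nim-value of a simple path of length k is k.
Branch 1: length 7, Nim-value = 7
Branch 2: length 15, Nim-value = 15
Branch 3: length 15, Nim-value = 15
Branch 4: length 2, Nim-value = 2
Branch 5: length 1, Nim-value = 1
Total Nim-value = XOR of all branch values:
0 XOR 7 = 7
7 XOR 15 = 8
8 XOR 15 = 7
7 XOR 2 = 5
5 XOR 1 = 4
Nim-value of the tree = 4

4


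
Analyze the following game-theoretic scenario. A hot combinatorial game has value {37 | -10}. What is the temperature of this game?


The game is {37 | -10}, a switch {a | b} with numbers a > b.
Cooling {a | b} by t gives {a - t | b + t}, which stops being hot when a - t = b + t, i.e. at t = (a - b)/2. So the temperature of a switch is (a - b)/2.
Temperature = (Left option - Right option) / 2
= (37 - (-10)) / 2
= 47 / 2
= 47/2

47/2


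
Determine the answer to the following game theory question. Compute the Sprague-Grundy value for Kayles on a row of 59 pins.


Kayles: a move removes 1 or 2 adjacent pins from a contiguous row.
Removing pins from a row of k leaves two independent rows (a, b) with a + b = k - 1 (one pin) or a + b = k - 2 (two pins); an end removal gives a = 0.
By Sprague-Grundy, G(k) = mex{ G(a) XOR G(b) } over all these splits. G(0) = 0.
G(1): splits (0,0):0^0=0 -> mex({0}) = 1
G(2): splits (0,1):0^1=1 (0,0):0^0=0 -> mex({0, 1}) = 2
G(3): splits (0,2):0^2=2 (1,1):1^1=0 (0,1):0^1=1 -> mex({0, 1, 2}) = 3
G(4): splits (0,3):0^3=3 (1,2):1^2=3 (0,2):0^2=2 (1,1):1^1=0 -> mex({0, 2, 3}) = 1
G(5): splits (0,4):0^1=1 (1,3):1^3=2 (2,2):2^2=0 (0,3):0^3=3 (1,2):1^2=3 -> mex({0, 1, 2, 3}) = 4
G(6) = mex({0, 1, 2, 4}) = 3
G(7) = mex({0, 1, 3, 4, 5}) = 2
G(8) = mex({0, 2, 3, 5, 6}) = 1
G(9) = mex({0, 1, 2, 3, 6, 7}) = 4
G(10) = mex({0, 1, 3, 4, 5, 7}) = 2
G(11) = mex({0, 1, 2, 3, 4, 5}) = 6
G(12) = mex({0, 1, 2, 3, 5, 6, 7}) = 4
G(13) = mex({0, 2, 3, 4, 6, 7}) = 1
G(14) = mex({0, 1, 4, 5, 6, 7}) = 2
G(15) = mex({0, 1, 2, 3, 4, 5, 6}) = 7
G(16) = mex({0, 2, 3, 5, 6, 7}) = 1
G(17) = mex({0, 1, 2, 3, 5, 6, 7}) = 4
G(18) = mex({0, 1, 2, 4, 5, 6}) = 3
G(19) = mex({0, 1, 3, 4, 5, 7}) = 2
G(20) = mex({0, 2, 3, 4, 5, 6, 7}) = 1
G(21) = mex({0, 1, 2, 3, 5, 6, 7}) = 4
G(22) = mex({0, 1, 2, 3, 4, 5, 7}) = 6
G(23) = mex({0, 1, 2, 3, 4, 5, 6}) = 7
G(24) = mex({0, 1, 2, 3, 5, 6, 7}) = 4
G(25) = mex({0, 2, 3, 4, 6, 7}) = 1
G(26) = mex({0, 1, 3, 4, 5, 6, 7}) = 2
G(27) = mex({0, 1, 2, 3, 4, 5, 6, 7}) = 8
G(28) = mex({0, 1, 2, 3, 4, 6, 7, 8}) = 5
G(29) = mex({0, 1, 2, 3, 5, 6, 7, 8, 9}) = 4
G(30) = mex({0, 1, 2, 3, 4, 5, 6, 9, 10}) = 7
G(31) = mex({0, 1, 3, 4, 5, 7, 10, 11}) = 2
G(32) = mex({0, 2, 3, 4, 5, 6, 7, 9, 11}) = 1
G(33) = mex({0, 1, 2, 3, 4, 5, 6, 7, 9, 12}) = 8
G(34) = mex({0, 1, 2, 3, 4, 5, 7, 8, 11, 12}) = 6
G(35) = mex({0, 1, 2, 3, 4, 5, 6, 8, 9, 10, 11}) = 7
G(36) = mex({0, 1, 2, 3, 5, 6, 7, 9, 10}) = 4
G(37) = mex({0, 2, 3, 4, 6, 7, 9, 10, 11, 12}) = 1
G(38) = mex({0, 1, 3, 4, 5, 6, 7, 9, 10, 11, 12}) = 2
G(39) = mex({0, 1, 2, 4, 5, 6, 7, 9, 10, 12, 14}) = 3
G(40) = mex({0, 2, 3, 4, 6, 7, 11, 12, 14}) = 1
G(41) = mex({0, 1, 2, 3, 5, 6, 7, 9, 10, 11, 12}) = 4
G(42) = mex({0, 1, 2, 3, 4, 5, 6, 9, 10}) = 7
G(43) = mex({0, 1, 3, 4, 5, 7, 9, 10, 12, 15}) = 2
G(44) = mex({0, 2, 3, 4, 5, 6, 7, 9, 10, 12, 15}) = 1
G(45) = mex({0, 1, 2, 3, 4, 5, 6, 7, 9, 10, 12, 14}) = 8
G(46) = mex({0, 1, 3, 4, 5, 7, 8, 11, 12, 14}) = 2
G(47) = mex({0, 1, 2, 3, 4, 5, 6, 8, 9, 10, 11, 12}) = 7
G(48) = mex({0, 1, 2, 3, 5, 6, 7, 9, 10}) = 4
G(49) = mex({0, 2, 3, 4, 6, 7, 9, 10, 11, 12, 15}) = 1
G(50) = mex({0, 1, 4, 5, 6, 7, 9, 11, 12, 14, 15}) = 2
G(51) = mex({0, 1, 2, 3, 4, 5, 6, 7, 9, 12, 14, 15}) = 8
G(52) = mex({0, 2, 3, 4, 5, 6, 7, 8, 11, 12, 15}) = 1
G(53) = mex({0, 1, 2, 3, 5, 6, 7, 8, 9, 10, 11, 12}) = 4
G(54) = mex({0, 1, 2, 3, 4, 5, 6, 9, 10}) = 7
G(55) = mex({0, 1, 3, 4, 5, 7, 9, 10, 11, 12}) = 2
G(56) = mex({0, 2, 3, 4, 5, 6, 7, 9, 10, 11, 12, 13, 14}) = 1
G(57) = mex({0, 1, 2, 3, 5, 6, 7, 9, 10, 12, 13, 14, 15}) = 4
G(58) = mex({0, 1, 3, 4, 5, 7, 11, 12, 14, 15}) = 2
G(59) = mex({0, 1, 2, 3, 4, 5, 6, 9, 10, 11, 12, 15}) = 7
Therefore G(59) = 7.

7


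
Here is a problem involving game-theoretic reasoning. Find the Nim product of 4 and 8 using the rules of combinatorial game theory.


Nim multiplication is bilinear over XOR: (u XOR v) * w = (u*w) XOR (v*w).
So we split each operand into its bit components and XOR the pairwise Nim products.
4 = 4 (as XOR of powers of 2).
8 = 8 (as XOR of powers of 2).
Using the standard Nim-product table on single bits:
  2*2 = 3,   2*4 = 8,   2*8 = 12,
  4*4 = 6,   4*8 = 11,  8*8 = 13,
and  1*x = x (identity), k*l = l*k (commutative).
Pairwise Nim products:
  4 * 8 = 11
XOR them: 11 = 11.
Result: 4 * 8 = 11 (in Nim).

11


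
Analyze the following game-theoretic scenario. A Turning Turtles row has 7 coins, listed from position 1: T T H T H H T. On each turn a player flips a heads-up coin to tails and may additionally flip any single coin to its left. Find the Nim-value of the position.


Coins: T T H T H H T
Key fact: a single head at position k behaves exactly like a Nim heap of size k (turning it to T and optionally flipping a coin at j < k corresponds to moving the heap from k to j, or to 0), and heads combine as a disjunctive sum (two heads at the same place would cancel, matching j XOR j = 0). So the Nim-value is the XOR of the 1-indexed positions of the heads.
Face-up positions (1-indexed): [3, 5, 6]
XOR 0 with 3: 0 XOR 3 = 3
XOR 3 with 5: 3 XOR 5 = 6
XOR 6 with 6: 6 XOR 6 = 0
Nim-value = 0

0


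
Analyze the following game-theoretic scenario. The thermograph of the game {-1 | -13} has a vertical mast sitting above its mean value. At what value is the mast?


Game = {-1 | -13}, a switch {a | b} with numbers a > b.
Its thermograph has left wall a - t and right wall b + t, which meet at t = (a - b)/2, where both equal (a + b)/2. So the mast (mean value) is at (a + b)/2.
Mean = (-1 + (-13))/2 = -14/2 = -7

-7


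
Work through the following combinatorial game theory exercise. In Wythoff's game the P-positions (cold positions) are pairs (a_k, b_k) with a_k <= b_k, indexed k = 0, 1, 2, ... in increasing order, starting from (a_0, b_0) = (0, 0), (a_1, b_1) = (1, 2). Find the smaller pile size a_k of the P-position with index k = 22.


By Wythoff's theorem, a_k = floor(k * phi) and b_k = floor(k * phi^2) = a_k + k, where phi = (1 + sqrt(5))/2 is the golden ratio.
phi = (1 + sqrt(5))/2 = 1.618034
k = 22
k * phi = 22 * 1.618034 = 35.596748
a_22 = floor(k * phi) = 35

35


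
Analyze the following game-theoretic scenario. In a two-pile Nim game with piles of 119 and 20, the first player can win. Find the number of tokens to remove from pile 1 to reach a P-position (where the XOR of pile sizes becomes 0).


Piles: 119 and 20
Current XOR: 119 XOR 20 = 99 (non-zero, so this is an N-position).
To make the XOR zero, we need to find a move that balances the piles.
For pile 1 (size 119): target = 119 XOR 99 = 20
We reduce pile 1 from 119 to 20.
Tokens removed: 119 - 20 = 99
Verification: 20 XOR 20 = 0

99


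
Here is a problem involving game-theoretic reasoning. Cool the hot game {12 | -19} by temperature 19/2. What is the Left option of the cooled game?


Original game: {12 | -19} (a switch {a | b} with a > b).
Cooling by t (for t below the temperature (a - b)/2 = 31/2) taxes each move by t: {a | b} cooled by t is {a - t | b + t}.
Cooling amount: t = 19/2
Cooled Left option: 12 - 19/2 = 5/2
Cooled Right option: -19 + 19/2 = -19/2
Cooled game: {5/2 | -19/2}
Left option = 5/2

5/2


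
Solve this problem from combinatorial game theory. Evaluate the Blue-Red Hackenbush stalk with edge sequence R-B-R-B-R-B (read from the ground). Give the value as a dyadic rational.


Edges (from ground): R-B-R-B-R-B
By Berlekamp's sign-expansion rule, a Blue-Red Hackenbush stalk has the value of the surreal number whose sign sequence is the edge sequence with B -> + and R -> -.
Sign sequence: -+-+-+
Trace the sign expansion in the surreal number tree, starting from 0:
Edge 1: R (sign -) -> bounds (-inf, 0), value = -1
Edge 2: B (sign +) -> bounds (-1, 0), value = -1/2
Edge 3: R (sign -) -> bounds (-1, -1/2), value = -3/4
Edge 4: B (sign +) -> bounds (-3/4, -1/2), value = -5/8
Edge 5: R (sign -) -> bounds (-3/4, -5/8), value = -11/16
Edge 6: B (sign +) -> bounds (-11/16, -5/8), value = -21/32
Game value = -21/32

-21/32


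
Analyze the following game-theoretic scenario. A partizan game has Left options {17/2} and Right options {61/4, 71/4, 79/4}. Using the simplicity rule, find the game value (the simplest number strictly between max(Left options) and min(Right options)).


Left options: {17/2}, max = 17/2
Right options: {61/4, 71/4, 79/4}, min = 61/4
All options are numbers and max(Left) < min(Right), so by the simplicity theorem the value is the simplest (earliest-born) number strictly between 17/2 and 61/4.
Integers 9 through 15 all lie strictly between 17/2 and 61/4.
Among integers, the simplest (lowest birthday = smallest |n|; 0 is born on day 0, +-n on day n) is 9.
No non-integer in the interval can be simpler: if x is a non-integer in the interval, then floor(x) or ceil(x) also lies in the interval (the interval contains an integer), and both are proper prefixes of x's sign expansion, i.e. born earlier. So the game value is 9.
Game value = 9

9


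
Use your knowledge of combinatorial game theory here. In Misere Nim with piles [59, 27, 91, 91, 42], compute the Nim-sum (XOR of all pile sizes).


We need the XOR (exclusive or) of all pile sizes.
After XOR-ing pile 1 (size 59): 0 XOR 59 = 59
After XOR-ing pile 2 (size 27): 59 XOR 27 = 32
After XOR-ing pile 3 (size 91): 32 XOR 91 = 123
After XOR-ing pile 4 (size 91): 123 XOR 91 = 32
After XOR-ing pile 5 (size 42): 32 XOR 42 = 10
The Nim-value of this position is 10.

10


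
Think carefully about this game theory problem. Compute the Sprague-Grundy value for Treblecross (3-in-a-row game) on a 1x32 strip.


Treblecross: place X on empty cells; 3-in-a-row wins.
Playing within two cells of an existing X lets the opponent win at once, so sensible play treats the cells i-2..i+2 around each X as dead. The player left with no safe cell loses, so this is a normal-play take-away game on strips of safe cells.
Placing X at cell i (0-indexed) of a strip of k safe cells leaves independent strips of sizes max(0, i-2) and max(0, k-i-3). Hence G(k) = mex{ G(max(0,i-2)) XOR G(max(0,k-i-3)) : 0 <= i < k }, with G(0) = 0.
G(1): splits (0,0):0^0=0 -> mex({0}) = 1
G(2): splits (0,0):0^0=0 -> mex({0}) = 1
G(3): splits (0,0):0^0=0 -> mex({0}) = 1
G(4): splits (0,1):0^1=1 (0,0):0^0=0 -> mex({0, 1}) = 2
G(5): splits (0,2):0^1=1 (0,1):0^1=1 (0,0):0^0=0 -> mex({0, 1}) = 2
G(6) = mex({1}) = 0
G(7) = mex({0, 1, 2}) = 3
G(8) = mex({0, 1, 2}) = 3
G(9) = mex({0, 2}) = 1
G(10) = mex({0, 2, 3}) = 1
G(11) = mex({0, 3}) = 1
G(12) = mex({1, 3}) = 0
G(13) = mex({0, 1, 2, 3}) = 4
G(14) = mex({0, 1, 2}) = 3
G(15) = mex({0, 1, 2}) = 3
G(16) = mex({0, 1, 2, 4}) = 3
G(17) = mex({0, 1, 3, 4}) = 2
G(18) = mex({0, 1, 3, 4}) = 2
G(19) = mex({0, 1, 3, 5}) = 2
G(20) = mex({0, 1, 2, 3, 5}) = 4
G(21) = mex({0, 1, 2, 3, 5}) = 4
G(22) = mex({1, 2, 6}) = 0
G(23) = mex({0, 1, 2, 3, 4, 6}) = 5
G(24) = mex({0, 1, 2, 3, 4}) = 5
G(25) = mex({0, 1, 3, 4, 7}) = 2
G(26) = mex({0, 1, 3, 4, 5, 7}) = 2
G(27) = mex({0, 1, 3, 5}) = 2
G(28) = mex({0, 1, 2, 5}) = 3
G(29) = mex({0, 1, 2, 4, 5, 6}) = 3
G(30) = mex({1, 2, 4, 6}) = 0
G(31) = mex({0, 1, 2, 3, 4, 6}) = 5
G(32) = mex({1, 2, 3, 4, 7}) = 0
Therefore G(32) = 0.

0


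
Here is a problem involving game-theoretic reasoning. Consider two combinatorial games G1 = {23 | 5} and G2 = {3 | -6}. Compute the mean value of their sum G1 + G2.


G1 = {23 | 5}, G2 = {3 | -6}
Each is a switch {a | b} with numbers a > b; its mean value is (a + b)/2, and mean value is additive over game sums: m(G1 + G2) = m(G1) + m(G2).
Mean of G1 = (23 + (5))/2 = 28/2 = 14
Mean of G2 = (3 + (-6))/2 = -3/2 = -3/2
Mean of G1 + G2 = 14 + -3/2 = 25/2

25/2


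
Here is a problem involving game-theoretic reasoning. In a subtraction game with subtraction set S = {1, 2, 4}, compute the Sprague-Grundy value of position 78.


The subtraction set is S = {1, 2, 4}.
G(k) = mex{ G(k - s) : s in S, s <= k }. We compute iteratively: G(0) = 0.
G(1) = mex({0}) = 1
G(2) = mex({0, 1}) = 2
G(3) = mex({1, 2}) = 0
G(4) = mex({0, 2}) = 1
G(5) = mex({0, 1}) = 2
G(6) = mex({1, 2}) = 0
Observe that G(3)..G(6) = 0, 1, 2, 0 repeats G(0)..G(3) = 0, 1, 2, 0.
For k >= max(S) = 4, G(k) is determined by the previous 4 values G(k-4)..G(k-1); a window of 4 consecutive values has recurred shifted by 3, so by induction G(k + 3) = G(k) for all k >= 0: the sequence is periodic from the start with period 3.
One period: G(0..2) = 0, 1, 2.
78 mod 3 = 0, so G(78) = G(0) = 0.

0


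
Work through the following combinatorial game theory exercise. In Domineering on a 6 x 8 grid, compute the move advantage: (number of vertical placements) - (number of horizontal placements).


Board is 6 x 8 (rows x cols).
Left (vertical) placements: (rows-1) * cols = 5 * 8 = 40
Right (horizontal) placements: rows * (cols-1) = 6 * 7 = 42
Advantage = Left - Right = 40 - 42 = -2

-2


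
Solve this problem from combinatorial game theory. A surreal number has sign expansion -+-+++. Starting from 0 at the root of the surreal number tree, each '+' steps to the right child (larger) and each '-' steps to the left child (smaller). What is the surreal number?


Sign expansion: -+-+++
Rule: track bounds (lo, hi), initially (-inf, +inf). On '+', the current value becomes lo and we move to the simplest number in (value, hi): value + 1 if hi = +inf, otherwise the midpoint (value + hi)/2. On '-', the current value becomes hi and we move to value - 1 if lo = -inf, otherwise the midpoint (lo + value)/2.
Start at 0.
Step 1: sign = -, move left. Bounds: (-inf, 0). Value = -1
Step 2: sign = +, move right. Bounds: (-1, 0). Value = -1/2
Step 3: sign = -, move left. Bounds: (-1, -1/2). Value = -3/4
Step 4: sign = +, move right. Bounds: (-3/4, -1/2). Value = -5/8
Step 5: sign = +, move right. Bounds: (-5/8, -1/2). Value = -9/16
Step 6: sign = +, move right. Bounds: (-9/16, -1/2). Value = -17/32
The surreal number with sign expansion -+-+++ is -17/32.

-17/32


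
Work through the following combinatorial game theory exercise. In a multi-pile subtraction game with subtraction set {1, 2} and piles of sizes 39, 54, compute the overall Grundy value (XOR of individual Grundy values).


Subtraction set: {1, 2}
For this subtraction set, G(n) = n mod 3 (period = max + 1 = 3).
Pile 1 (size 39): G(39) = 39 mod 3 = 0
Pile 2 (size 54): G(54) = 54 mod 3 = 0
Total Grundy value = XOR of all: 0 XOR 0 = 0

0


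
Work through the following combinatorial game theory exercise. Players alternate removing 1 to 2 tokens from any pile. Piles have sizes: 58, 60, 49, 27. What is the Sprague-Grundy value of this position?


Subtraction set: {1, 2}
For this subtraction set, G(n) = n mod 3 (period = max + 1 = 3).
Pile 1 (size 58): G(58) = 58 mod 3 = 1
Pile 2 (size 60): G(60) = 60 mod 3 = 0
Pile 3 (size 49): G(49) = 49 mod 3 = 1
Pile 4 (size 27): G(27) = 27 mod 3 = 0
Total Grundy value = XOR of all: 1 XOR 0 XOR 1 XOR 0 = 0

0


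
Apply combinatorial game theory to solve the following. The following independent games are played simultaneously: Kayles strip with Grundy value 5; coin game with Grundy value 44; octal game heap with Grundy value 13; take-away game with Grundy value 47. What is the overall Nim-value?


By the Sprague-Grundy theorem, the Grundy value of a sum of games is the XOR of individual Grundy values.
Kayles strip: Grundy value = 5. Running XOR: 0 XOR 5 = 5
coin game: Grundy value = 44. Running XOR: 5 XOR 44 = 41
octal game heap: Grundy value = 13. Running XOR: 41 XOR 13 = 36
take-away game: Grundy value = 47. Running XOR: 36 XOR 47 = 11
The combined Grundy value is 11.

11


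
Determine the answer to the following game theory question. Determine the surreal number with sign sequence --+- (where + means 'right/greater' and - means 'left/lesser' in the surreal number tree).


Sign expansion: --+-
Rule: track bounds (lo, hi), initially (-inf, +inf). On '+', the current value becomes lo and we move to the simplest number in (value, hi): value + 1 if hi = +inf, otherwise the midpoint (value + hi)/2. On '-', the current value becomes hi and we move to value - 1 if lo = -inf, otherwise the midpoint (lo + value)/2.
Start at 0.
Step 1: sign = -, move left. Bounds: (-inf, 0). Value = -1
Step 2: sign = -, move left. Bounds: (-inf, -1). Value = -2
Step 3: sign = +, move right. Bounds: (-2, -1). Value = -3/2
Step 4: sign = -, move left. Bounds: (-2, -3/2). Value = -7/4
The surreal number with sign expansion --+- is -7/4.

-7/4


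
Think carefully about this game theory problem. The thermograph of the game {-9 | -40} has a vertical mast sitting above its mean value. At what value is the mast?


Game = {-9 | -40}, a switch {a | b} with numbers a > b.
Its thermograph has left wall a - t and right wall b + t, which meet at t = (a - b)/2, where both equal (a + b)/2. So the mast (mean value) is at (a + b)/2.
Mean = (-9 + (-40))/2 = -49/2 = -49/2

-49/2


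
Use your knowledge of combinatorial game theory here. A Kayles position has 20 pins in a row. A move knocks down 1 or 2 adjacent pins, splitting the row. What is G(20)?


Kayles: a move removes 1 or 2 adjacent pins from a contiguous row.
Removing pins from a row of k leaves two independent rows (a, b) with a + b = k - 1 (one pin) or a + b = k - 2 (two pins); an end removal gives a = 0.
By Sprague-Grundy, G(k) = mex{ G(a) XOR G(b) } over all these splits. G(0) = 0.
G(1): splits (0,0):0^0=0 -> mex({0}) = 1
G(2): splits (0,1):0^1=1 (0,0):0^0=0 -> mex({0, 1}) = 2
G(3): splits (0,2):0^2=2 (1,1):1^1=0 (0,1):0^1=1 -> mex({0, 1, 2}) = 3
G(4): splits (0,3):0^3=3 (1,2):1^2=3 (0,2):0^2=2 (1,1):1^1=0 -> mex({0, 2, 3}) = 1
G(5): splits (0,4):0^1=1 (1,3):1^3=2 (2,2):2^2=0 (0,3):0^3=3 (1,2):1^2=3 -> mex({0, 1, 2, 3}) = 4
G(6) = mex({0, 1, 2, 4}) = 3
G(7) = mex({0, 1, 3, 4, 5}) = 2
G(8) = mex({0, 2, 3, 5, 6}) = 1
G(9) = mex({0, 1, 2, 3, 6, 7}) = 4
G(10) = mex({0, 1, 3, 4, 5, 7}) = 2
G(11) = mex({0, 1, 2, 3, 4, 5}) = 6
G(12) = mex({0, 1, 2, 3, 5, 6, 7}) = 4
G(13) = mex({0, 2, 3, 4, 6, 7}) = 1
G(14) = mex({0, 1, 4, 5, 6, 7}) = 2
G(15) = mex({0, 1, 2, 3, 4, 5, 6}) = 7
G(16) = mex({0, 2, 3, 5, 6, 7}) = 1
G(17) = mex({0, 1, 2, 3, 5, 6, 7}) = 4
G(18) = mex({0, 1, 2, 4, 5, 6}) = 3
G(19) = mex({0, 1, 3, 4, 5, 7}) = 2
G(20) = mex({0, 2, 3, 4, 5, 6, 7}) = 1
Therefore G(20) = 1.

1


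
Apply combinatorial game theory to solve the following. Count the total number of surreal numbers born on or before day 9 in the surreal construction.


Day 0: {|} = 0 is born. Count = 1.
Day n: the number of surreal numbers born by day n is 2^(n+1) - 1.
By day 0: 2^1 - 1 = 1
By day 1: 2^2 - 1 = 3
By day 2: 2^3 - 1 = 7
By day 3: 2^4 - 1 = 15
By day 4: 2^5 - 1 = 31
By day 5: 2^6 - 1 = 63
By day 6: 2^7 - 1 = 127
By day 7: 2^8 - 1 = 255
By day 8: 2^9 - 1 = 511
By day 9: 2^10 - 1 = 1023
By day 9: 1023 surreal numbers.

1023


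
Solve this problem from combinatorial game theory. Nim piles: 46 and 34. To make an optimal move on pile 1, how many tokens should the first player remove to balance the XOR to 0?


Piles: 46 and 34
Current XOR: 46 XOR 34 = 12 (non-zero, so this is an N-position).
To make the XOR zero, we need to find a move that balances the piles.
For pile 1 (size 46): target = 46 XOR 12 = 34
We reduce pile 1 from 46 to 34.
Tokens removed: 46 - 34 = 12
Verification: 34 XOR 34 = 0

12


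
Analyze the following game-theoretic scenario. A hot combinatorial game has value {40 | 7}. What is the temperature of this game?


The game is {40 | 7}, a switch {a | b} with numbers a > b.
Cooling {a | b} by t gives {a - t | b + t}, which stops being hot when a - t = b + t, i.e. at t = (a - b)/2. So the temperature of a switch is (a - b)/2.
Temperature = (Left option - Right option) / 2
= (40 - (7)) / 2
= 33 / 2
= 33/2

33/2


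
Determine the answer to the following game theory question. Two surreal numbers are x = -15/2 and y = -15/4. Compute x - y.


x = -15/2, y = -15/4
Converting to common denominator: 4
x = -30/4, y = -15/4
x - y = -15/2 - -15/4 = -15/4

-15/4


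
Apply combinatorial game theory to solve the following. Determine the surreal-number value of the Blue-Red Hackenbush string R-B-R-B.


Edges (from ground): R-B-R-B
By Berlekamp's sign-expansion rule, a Blue-Red Hackenbush stalk has the value of the surreal number whose sign sequence is the edge sequence with B -> + and R -> -.
Sign sequence: -+-+
Trace the sign expansion in the surreal number tree, starting from 0:
Edge 1: R (sign -) -> bounds (-inf, 0), value = -1
Edge 2: B (sign +) -> bounds (-1, 0), value = -1/2
Edge 3: R (sign -) -> bounds (-1, -1/2), value = -3/4
Edge 4: B (sign +) -> bounds (-3/4, -1/2), value = -5/8
Game value = -5/8

-5/8
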